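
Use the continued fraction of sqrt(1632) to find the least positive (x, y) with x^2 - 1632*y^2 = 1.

First expand sqrt(1632) as a continued fraction. With x_i = (sqrt(1632) + m_i)/d_i and (m_0, d_0) = (0, 1): a_0 = floor(sqrt(1632)) = 40, since 40^2 = 1600 <= 1632 < 1681 = 41^2.
Iterate m_{i+1} = d_i*a_i - m_i, d_{i+1} = (1632 - m_{i+1}^2)/d_i, a_{i+1} = floor((a_0 + m_{i+1})/d_{i+1}):
  m_1 = 1*40 - 0 = 40, d_1 = (1632 - 40^2)/1 = 32/1 = 32, a_1 = floor((40 + 40)/32) = 2.
  m_2 = 32*2 - 40 = 24, d_2 = (1632 - 24^2)/32 = 1056/32 = 33, a_2 = floor((40 + 24)/33) = 1.
  m_3 = 33*1 - 24 = 9, d_3 = (1632 - 9^2)/33 = 1551/33 = 47, a_3 = floor((40 + 9)/47) = 1.
  m_4 = 47*1 - 9 = 38, d_4 = (1632 - 38^2)/47 = 188/47 = 4, a_4 = floor((40 + 38)/4) = 19.
  m_5 = 4*19 - 38 = 38, d_5 = (1632 - 38^2)/4 = 188/4 = 47, a_5 = floor((40 + 38)/47) = 1.
  m_6 = 47*1 - 38 = 9, d_6 = (1632 - 9^2)/47 = 1551/47 = 33, a_6 = floor((40 + 9)/33) = 1.
  m_7 = 33*1 - 9 = 24, d_7 = (1632 - 24^2)/33 = 1056/33 = 32, a_7 = floor((40 + 24)/32) = 2.
  m_8 = 32*2 - 24 = 40, d_8 = (1632 - 40^2)/32 = 32/32 = 1, a_8 = floor((40 + 40)/1) = 80.
  m_9 = 1*80 - 40 = 40, d_9 = (1632 - 40^2)/1 = 32/1 = 32: (m_9, d_9) = (m_1, d_1) = (40, 32), so from here the quotients repeat a_1, ..., a_8; the period length is 8.
So sqrt(1632) = [40; (2, 1, 1, 19, 1, 1, 2, 80)] with period length k = 8.
k is even, so the fundamental solution of x^2 - 1632y^2 = 1 is (p_{k-1}, q_{k-1}) = (p_7, q_7); compute convergents through index 7.
Convergents (p_i = a_i*p_{i-1} + p_{i-2}, q_i = a_i*q_{i-1} + q_{i-2} with p_{-2}=0, p_{-1}=1, q_{-2}=1, q_{-1}=0):
  i=0: a_0=40, p_0 = 40*1 + 0 = 40, q_0 = 40*0 + 1 = 1.
  i=1: a_1=2, p_1 = 2*40 + 1 = 81, q_1 = 2*1 + 0 = 2.
  i=2: a_2=1, p_2 = 1*81 + 40 = 121, q_2 = 1*2 + 1 = 3.
  i=3: a_3=1, p_3 = 1*121 + 81 = 202, q_3 = 1*3 + 2 = 5.
  i=4: a_4=19, p_4 = 19*202 + 121 = 3959, q_4 = 19*5 + 3 = 98.
  i=5: a_5=1, p_5 = 1*3959 + 202 = 4161, q_5 = 1*98 + 5 = 103.
  i=6: a_6=1, p_6 = 1*4161 + 3959 = 8120, q_6 = 1*103 + 98 = 201.
  i=7: a_7=2, p_7 = 2*8120 + 4161 = 20401, q_7 = 2*201 + 103 = 505.
Check: 20401^2 - 1632*505^2 = 416200801 - 416200800 = 1, so (x, y) = (20401, 505) solves the equation, and by the theorem it is the least positive solution.

(x, y) = (20401, 505)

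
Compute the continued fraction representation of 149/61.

Run the Euclidean algorithm on 149 and 61; the successive quotients are the partial quotients a_0, a_1, ... (each step inverts the fractional part left over by the previous one):
  149 = 2*61 + 27, so a_0 = 2.
  61 = 2*27 + 7, so a_1 = 2.
  27 = 3*7 + 6, so a_2 = 3.
  7 = 1*6 + 1, so a_3 = 1.
  6 = 6*1 + 0, so a_4 = 6.
The remainder reaches 0 after 5 divisions, so the expansion has 5 partial quotients, read off in order.

[2; 2, 3, 1, 6]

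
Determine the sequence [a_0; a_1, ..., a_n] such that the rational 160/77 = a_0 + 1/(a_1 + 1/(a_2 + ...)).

[2; 12, 1, 5]

Run the Euclidean algorithm on 160 and 77; the successive quotients are the partial quotients a_0, a_1, ... (each step inverts the fractional part left over by the previous one):
  160 = 2*77 + 6, so a_0 = 2.
  77 = 12*6 + 5, so a_1 = 12.
  6 = 1*5 + 1, so a_2 = 1.
  5 = 5*1 + 0, so a_3 = 5.
The remainder reaches 0 after 4 divisions, so the expansion has 4 partial quotients, read off in order.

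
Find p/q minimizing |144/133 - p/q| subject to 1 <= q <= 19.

Expand x = 144/133 as a continued fraction with the Euclidean algorithm:
  144 = 1*133 + 11, so a_0 = 1.
  133 = 12*11 + 1, so a_1 = 12.
  11 = 11*1 + 0, so a_2 = 11.
so x = [1; 12, 11].
Convergents (p_i = a_i*p_{i-1} + p_{i-2}, q_i = a_i*q_{i-1} + q_{i-2} with p_{-2}=0, p_{-1}=1, q_{-2}=1, q_{-1}=0), until the denominator exceeds 19:
  i=0: a_0=1, p_0 = 1*1 + 0 = 1, q_0 = 1*0 + 1 = 1.
  i=1: a_1=12, p_1 = 12*1 + 1 = 13, q_1 = 12*1 + 0 = 12.
  i=2: a_2=11, p_2 = 11*13 + 1 = 144, q_2 = 11*12 + 1 = 133.
q_2 = 133 > 19, so the last convergent with denominator <= 19 is p_1/q_1 = 13/12.
The closest fraction with denominator <= 19 is either p_1/q_1 or the intermediate fraction (k*p_1 + p_0)/(k*q_1 + q_0) with the largest k >= 1 whose denominator stays <= 19; these approach x as k grows, and every other convergent or intermediate fraction in range is farther away.
Largest k: floor((19 - q_0)/q_1) = floor((19 - 1)/12) = 1.
That gives (1*13 + 1)/(1*12 + 1) = 14/13.
Compare the errors: |x - 13/12| = |144*12 - 13*133|/(133*12) = 1/1596, and |x - 14/13| = |144*13 - 14*133|/(133*13) = 10/1729.
Cross-multiplying, 1*1729 = 1729 < 15960 = 10*1596, so 1/1596 is smaller: the convergent 13/12 is closer to x than 14/13.

13/12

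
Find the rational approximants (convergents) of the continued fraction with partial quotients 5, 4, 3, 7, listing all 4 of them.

5/1, 21/4, 68/13, 497/95

Using the convergent recurrence p_i = a_i*p_{i-1} + p_{i-2}, q_i = a_i*q_{i-1} + q_{i-2} with p_{-2}=0, p_{-1}=1, q_{-2}=1, q_{-1}=0:
  i=0: a_0=5, p_0 = 5*1 + 0 = 5, q_0 = 5*0 + 1 = 1.
  i=1: a_1=4, p_1 = 4*5 + 1 = 21, q_1 = 4*1 + 0 = 4.
  i=2: a_2=3, p_2 = 3*21 + 5 = 68, q_2 = 3*4 + 1 = 13.
  i=3: a_3=7, p_3 = 7*68 + 21 = 497, q_3 = 7*13 + 4 = 95.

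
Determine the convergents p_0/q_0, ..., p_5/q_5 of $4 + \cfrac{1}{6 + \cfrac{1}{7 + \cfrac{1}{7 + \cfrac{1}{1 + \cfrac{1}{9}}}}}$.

4/1, 25/6, 179/43, 1278/307, 1457/350, 14391/3457

Using the convergent recurrence p_i = a_i*p_{i-1} + p_{i-2}, q_i = a_i*q_{i-1} + q_{i-2} with p_{-2}=0, p_{-1}=1, q_{-2}=1, q_{-1}=0:
  i=0: a_0=4, p_0 = 4*1 + 0 = 4, q_0 = 4*0 + 1 = 1.
  i=1: a_1=6, p_1 = 6*4 + 1 = 25, q_1 = 6*1 + 0 = 6.
  i=2: a_2=7, p_2 = 7*25 + 4 = 179, q_2 = 7*6 + 1 = 43.
  i=3: a_3=7, p_3 = 7*179 + 25 = 1278, q_3 = 7*43 + 6 = 307.
  i=4: a_4=1, p_4 = 1*1278 + 179 = 1457, q_4 = 1*307 + 43 = 350.
  i=5: a_5=9, p_5 = 9*1457 + 1278 = 14391, q_5 = 9*350 + 307 = 3457.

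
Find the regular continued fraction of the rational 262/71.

Run the Euclidean algorithm on 262 and 71; the successive quotients are the partial quotients a_0, a_1, ... (each step inverts the fractional part left over by the previous one):
  262 = 3*71 + 49, so a_0 = 3.
  71 = 1*49 + 22, so a_1 = 1.
  49 = 2*22 + 5, so a_2 = 2.
  22 = 4*5 + 2, so a_3 = 4.
  5 = 2*2 + 1, so a_4 = 2.
  2 = 2*1 + 0, so a_5 = 2.
The remainder reaches 0 after 6 divisions, so the expansion has 6 partial quotients, read off in order.

[3; 1, 2, 4, 2, 2]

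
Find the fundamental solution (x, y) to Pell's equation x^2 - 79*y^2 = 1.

(x, y) = (80, 9)

First expand sqrt(79) as a continued fraction. With x_i = (sqrt(79) + m_i)/d_i and (m_0, d_0) = (0, 1): a_0 = floor(sqrt(79)) = 8, since 8^2 = 64 <= 79 < 81 = 9^2.
Iterate m_{i+1} = d_i*a_i - m_i, d_{i+1} = (79 - m_{i+1}^2)/d_i, a_{i+1} = floor((a_0 + m_{i+1})/d_{i+1}):
  m_1 = 1*8 - 0 = 8, d_1 = (79 - 8^2)/1 = 15/1 = 15, a_1 = floor((8 + 8)/15) = 1.
  m_2 = 15*1 - 8 = 7, d_2 = (79 - 7^2)/15 = 30/15 = 2, a_2 = floor((8 + 7)/2) = 7.
  m_3 = 2*7 - 7 = 7, d_3 = (79 - 7^2)/2 = 30/2 = 15, a_3 = floor((8 + 7)/15) = 1.
  m_4 = 15*1 - 7 = 8, d_4 = (79 - 8^2)/15 = 15/15 = 1, a_4 = floor((8 + 8)/1) = 16.
  m_5 = 1*16 - 8 = 8, d_5 = (79 - 8^2)/1 = 15/1 = 15: (m_5, d_5) = (m_1, d_1) = (8, 15), so from here the quotients repeat a_1, ..., a_4; the period length is 4.
So sqrt(79) = [8; (1, 7, 1, 16)] with period length k = 4.
k is even, so the fundamental solution of x^2 - 79y^2 = 1 is (p_{k-1}, q_{k-1}) = (p_3, q_3); compute convergents through index 3.
Convergents (p_i = a_i*p_{i-1} + p_{i-2}, q_i = a_i*q_{i-1} + q_{i-2} with p_{-2}=0, p_{-1}=1, q_{-2}=1, q_{-1}=0):
  i=0: a_0=8, p_0 = 8*1 + 0 = 8, q_0 = 8*0 + 1 = 1.
  i=1: a_1=1, p_1 = 1*8 + 1 = 9, q_1 = 1*1 + 0 = 1.
  i=2: a_2=7, p_2 = 7*9 + 8 = 71, q_2 = 7*1 + 1 = 8.
  i=3: a_3=1, p_3 = 1*71 + 9 = 80, q_3 = 1*8 + 1 = 9.
Check: 80^2 - 79*9^2 = 6400 - 6399 = 1, so (x, y) = (80, 9) solves the equation, and by the theorem it is the least positive solution.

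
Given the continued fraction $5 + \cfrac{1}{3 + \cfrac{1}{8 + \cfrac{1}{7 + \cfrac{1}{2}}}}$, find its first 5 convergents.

5/1, 16/3, 133/25, 947/178, 2027/381

Using the convergent recurrence p_i = a_i*p_{i-1} + p_{i-2}, q_i = a_i*q_{i-1} + q_{i-2} with p_{-2}=0, p_{-1}=1, q_{-2}=1, q_{-1}=0:
  i=0: a_0=5, p_0 = 5*1 + 0 = 5, q_0 = 5*0 + 1 = 1.
  i=1: a_1=3, p_1 = 3*5 + 1 = 16, q_1 = 3*1 + 0 = 3.
  i=2: a_2=8, p_2 = 8*16 + 5 = 133, q_2 = 8*3 + 1 = 25.
  i=3: a_3=7, p_3 = 7*133 + 16 = 947, q_3 = 7*25 + 3 = 178.
  i=4: a_4=2, p_4 = 2*947 + 133 = 2027, q_4 = 2*178 + 25 = 381.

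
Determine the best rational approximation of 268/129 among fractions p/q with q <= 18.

Expand x = 268/129 as a continued fraction with the Euclidean algorithm:
  268 = 2*129 + 10, so a_0 = 2.
  129 = 12*10 + 9, so a_1 = 12.
  10 = 1*9 + 1, so a_2 = 1.
  9 = 9*1 + 0, so a_3 = 9.
so x = [2; 12, 1, 9].
Convergents (p_i = a_i*p_{i-1} + p_{i-2}, q_i = a_i*q_{i-1} + q_{i-2} with p_{-2}=0, p_{-1}=1, q_{-2}=1, q_{-1}=0), until the denominator exceeds 18:
  i=0: a_0=2, p_0 = 2*1 + 0 = 2, q_0 = 2*0 + 1 = 1.
  i=1: a_1=12, p_1 = 12*2 + 1 = 25, q_1 = 12*1 + 0 = 12.
  i=2: a_2=1, p_2 = 1*25 + 2 = 27, q_2 = 1*12 + 1 = 13.
  i=3: a_3=9, p_3 = 9*27 + 25 = 268, q_3 = 9*13 + 12 = 129.
q_3 = 129 > 18, so the last convergent with denominator <= 18 is p_2/q_2 = 27/13.
The closest fraction with denominator <= 18 is either p_2/q_2 or the intermediate fraction (k*p_2 + p_1)/(k*q_2 + q_1) with the largest k >= 1 whose denominator stays <= 18; these approach x as k grows, and every other convergent or intermediate fraction in range is farther away.
Largest k: floor((18 - q_1)/q_2) = floor((18 - 12)/13) = 0.
Since k = 0, no intermediate fraction beyond p_2/q_2 has denominator <= 18, so the convergent 27/13 is the closest (its error is |268*13 - 27*129|/(129*13) = 1/1677).

27/13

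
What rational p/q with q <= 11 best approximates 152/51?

Expand x = 152/51 as a continued fraction with the Euclidean algorithm:
  152 = 2*51 + 50, so a_0 = 2.
  51 = 1*50 + 1, so a_1 = 1.
  50 = 50*1 + 0, so a_2 = 50.
so x = [2; 1, 50].
Convergents (p_i = a_i*p_{i-1} + p_{i-2}, q_i = a_i*q_{i-1} + q_{i-2} with p_{-2}=0, p_{-1}=1, q_{-2}=1, q_{-1}=0), until the denominator exceeds 11:
  i=0: a_0=2, p_0 = 2*1 + 0 = 2, q_0 = 2*0 + 1 = 1.
  i=1: a_1=1, p_1 = 1*2 + 1 = 3, q_1 = 1*1 + 0 = 1.
  i=2: a_2=50, p_2 = 50*3 + 2 = 152, q_2 = 50*1 + 1 = 51.
q_2 = 51 > 11, so the last convergent with denominator <= 11 is p_1/q_1 = 3/1.
The closest fraction with denominator <= 11 is either p_1/q_1 or the intermediate fraction (k*p_1 + p_0)/(k*q_1 + q_0) with the largest k >= 1 whose denominator stays <= 11; these approach x as k grows, and every other convergent or intermediate fraction in range is farther away.
Largest k: floor((11 - q_0)/q_1) = floor((11 - 1)/1) = 10.
That gives (10*3 + 2)/(10*1 + 1) = 32/11.
Compare the errors: |x - 3/1| = |152*1 - 3*51|/(51*1) = 1/51, and |x - 32/11| = |152*11 - 32*51|/(51*11) = 40/561.
Cross-multiplying, 1*561 = 561 < 2040 = 40*51, so 1/51 is smaller: the convergent 3/1 is closer to x than 32/11.

3/1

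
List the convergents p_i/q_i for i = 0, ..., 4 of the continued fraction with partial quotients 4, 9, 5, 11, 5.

Using the convergent recurrence p_i = a_i*p_{i-1} + p_{i-2}, q_i = a_i*q_{i-1} + q_{i-2} with p_{-2}=0, p_{-1}=1, q_{-2}=1, q_{-1}=0:
  i=0: a_0=4, p_0 = 4*1 + 0 = 4, q_0 = 4*0 + 1 = 1.
  i=1: a_1=9, p_1 = 9*4 + 1 = 37, q_1 = 9*1 + 0 = 9.
  i=2: a_2=5, p_2 = 5*37 + 4 = 189, q_2 = 5*9 + 1 = 46.
  i=3: a_3=11, p_3 = 11*189 + 37 = 2116, q_3 = 11*46 + 9 = 515.
  i=4: a_4=5, p_4 = 5*2116 + 189 = 10769, q_4 = 5*515 + 46 = 2621.

4/1, 37/9, 189/46, 2116/515, 10769/2621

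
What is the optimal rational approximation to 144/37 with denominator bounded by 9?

35/9

Expand x = 144/37 as a continued fraction with the Euclidean algorithm:
  144 = 3*37 + 33, so a_0 = 3.
  37 = 1*33 + 4, so a_1 = 1.
  33 = 8*4 + 1, so a_2 = 8.
  4 = 4*1 + 0, so a_3 = 4.
so x = [3; 1, 8, 4].
Convergents (p_i = a_i*p_{i-1} + p_{i-2}, q_i = a_i*q_{i-1} + q_{i-2} with p_{-2}=0, p_{-1}=1, q_{-2}=1, q_{-1}=0), until the denominator exceeds 9:
  i=0: a_0=3, p_0 = 3*1 + 0 = 3, q_0 = 3*0 + 1 = 1.
  i=1: a_1=1, p_1 = 1*3 + 1 = 4, q_1 = 1*1 + 0 = 1.
  i=2: a_2=8, p_2 = 8*4 + 3 = 35, q_2 = 8*1 + 1 = 9.
  i=3: a_3=4, p_3 = 4*35 + 4 = 144, q_3 = 4*9 + 1 = 37.
q_3 = 37 > 9, so the last convergent with denominator <= 9 is p_2/q_2 = 35/9.
The closest fraction with denominator <= 9 is either p_2/q_2 or the intermediate fraction (k*p_2 + p_1)/(k*q_2 + q_1) with the largest k >= 1 whose denominator stays <= 9; these approach x as k grows, and every other convergent or intermediate fraction in range is farther away.
Largest k: floor((9 - q_1)/q_2) = floor((9 - 1)/9) = 0.
Since k = 0, no intermediate fraction beyond p_2/q_2 has denominator <= 9, so the convergent 35/9 is the closest (its error is |144*9 - 35*37|/(37*9) = 1/333).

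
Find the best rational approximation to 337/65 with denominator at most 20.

Expand x = 337/65 as a continued fraction with the Euclidean algorithm:
  337 = 5*65 + 12, so a_0 = 5.
  65 = 5*12 + 5, so a_1 = 5.
  12 = 2*5 + 2, so a_2 = 2.
  5 = 2*2 + 1, so a_3 = 2.
  2 = 2*1 + 0, so a_4 = 2.
so x = [5; 5, 2, 2, 2].
Convergents (p_i = a_i*p_{i-1} + p_{i-2}, q_i = a_i*q_{i-1} + q_{i-2} with p_{-2}=0, p_{-1}=1, q_{-2}=1, q_{-1}=0), until the denominator exceeds 20:
  i=0: a_0=5, p_0 = 5*1 + 0 = 5, q_0 = 5*0 + 1 = 1.
  i=1: a_1=5, p_1 = 5*5 + 1 = 26, q_1 = 5*1 + 0 = 5.
  i=2: a_2=2, p_2 = 2*26 + 5 = 57, q_2 = 2*5 + 1 = 11.
  i=3: a_3=2, p_3 = 2*57 + 26 = 140, q_3 = 2*11 + 5 = 27.
q_3 = 27 > 20, so the last convergent with denominator <= 20 is p_2/q_2 = 57/11.
The closest fraction with denominator <= 20 is either p_2/q_2 or the intermediate fraction (k*p_2 + p_1)/(k*q_2 + q_1) with the largest k >= 1 whose denominator stays <= 20; these approach x as k grows, and every other convergent or intermediate fraction in range is farther away.
Largest k: floor((20 - q_1)/q_2) = floor((20 - 5)/11) = 1.
That gives (1*57 + 26)/(1*11 + 5) = 83/16.
Compare the errors: |x - 57/11| = |337*11 - 57*65|/(65*11) = 2/715, and |x - 83/16| = |337*16 - 83*65|/(65*16) = 3/1040.
Cross-multiplying, 2*1040 = 2080 < 2145 = 3*715, so 2/715 is smaller: the convergent 57/11 is closer to x than 83/16.

57/11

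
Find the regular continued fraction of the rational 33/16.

[2; 16]

Run the Euclidean algorithm on 33 and 16; the successive quotients are the partial quotients a_0, a_1, ... (each step inverts the fractional part left over by the previous one):
  33 = 2*16 + 1, so a_0 = 2.
  16 = 16*1 + 0, so a_1 = 16.
The remainder reaches 0 after 2 divisions, so the expansion has 2 partial quotients, read off in order.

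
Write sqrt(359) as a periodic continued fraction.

Write x_i = (sqrt(359) + m_i)/d_i with (m_0, d_0) = (0, 1). a_0 = floor(sqrt(359)) = 18, since 18^2 = 324 <= 359 < 361 = 19^2.
Iterate m_{i+1} = d_i*a_i - m_i, d_{i+1} = (359 - m_{i+1}^2)/d_i, a_{i+1} = floor((a_0 + m_{i+1})/d_{i+1}):
  m_1 = 1*18 - 0 = 18, d_1 = (359 - 18^2)/1 = 35/1 = 35, a_1 = floor((18 + 18)/35) = 1.
  m_2 = 35*1 - 18 = 17, d_2 = (359 - 17^2)/35 = 70/35 = 2, a_2 = floor((18 + 17)/2) = 17.
  m_3 = 2*17 - 17 = 17, d_3 = (359 - 17^2)/2 = 70/2 = 35, a_3 = floor((18 + 17)/35) = 1.
  m_4 = 35*1 - 17 = 18, d_4 = (359 - 18^2)/35 = 35/35 = 1, a_4 = floor((18 + 18)/1) = 36.
  m_5 = 1*36 - 18 = 18, d_5 = (359 - 18^2)/1 = 35/1 = 35: (m_5, d_5) = (m_1, d_1) = (18, 35), so from here the quotients repeat a_1, ..., a_4; the period length is 4.
Hence the expansion of sqrt(359) is a_0 = 18 followed by the repeating block 1, 17, 1, 36 (period 4).

[18; (1, 17, 1, 36)]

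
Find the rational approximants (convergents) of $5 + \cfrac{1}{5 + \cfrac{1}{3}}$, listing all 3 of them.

5/1, 26/5, 83/16

Using the convergent recurrence p_i = a_i*p_{i-1} + p_{i-2}, q_i = a_i*q_{i-1} + q_{i-2} with p_{-2}=0, p_{-1}=1, q_{-2}=1, q_{-1}=0:
  i=0: a_0=5, p_0 = 5*1 + 0 = 5, q_0 = 5*0 + 1 = 1.
  i=1: a_1=5, p_1 = 5*5 + 1 = 26, q_1 = 5*1 + 0 = 5.
  i=2: a_2=3, p_2 = 3*26 + 5 = 83, q_2 = 3*5 + 1 = 16.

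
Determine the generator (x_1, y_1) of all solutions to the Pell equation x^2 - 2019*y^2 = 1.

First expand sqrt(2019) as a continued fraction. With x_i = (sqrt(2019) + m_i)/d_i and (m_0, d_0) = (0, 1): a_0 = floor(sqrt(2019)) = 44, since 44^2 = 1936 <= 2019 < 2025 = 45^2.
Iterate m_{i+1} = d_i*a_i - m_i, d_{i+1} = (2019 - m_{i+1}^2)/d_i, a_{i+1} = floor((a_0 + m_{i+1})/d_{i+1}):
  m_1 = 1*44 - 0 = 44, d_1 = (2019 - 44^2)/1 = 83/1 = 83, a_1 = floor((44 + 44)/83) = 1.
  m_2 = 83*1 - 44 = 39, d_2 = (2019 - 39^2)/83 = 498/83 = 6, a_2 = floor((44 + 39)/6) = 13.
  m_3 = 6*13 - 39 = 39, d_3 = (2019 - 39^2)/6 = 498/6 = 83, a_3 = floor((44 + 39)/83) = 1.
  m_4 = 83*1 - 39 = 44, d_4 = (2019 - 44^2)/83 = 83/83 = 1, a_4 = floor((44 + 44)/1) = 88.
  m_5 = 1*88 - 44 = 44, d_5 = (2019 - 44^2)/1 = 83/1 = 83: (m_5, d_5) = (m_1, d_1) = (44, 83), so from here the quotients repeat a_1, ..., a_4; the period length is 4.
So sqrt(2019) = [44; (1, 13, 1, 88)] with period length k = 4.
k is even, so the fundamental solution of x^2 - 2019y^2 = 1 is (p_{k-1}, q_{k-1}) = (p_3, q_3); compute convergents through index 3.
Convergents (p_i = a_i*p_{i-1} + p_{i-2}, q_i = a_i*q_{i-1} + q_{i-2} with p_{-2}=0, p_{-1}=1, q_{-2}=1, q_{-1}=0):
  i=0: a_0=44, p_0 = 44*1 + 0 = 44, q_0 = 44*0 + 1 = 1.
  i=1: a_1=1, p_1 = 1*44 + 1 = 45, q_1 = 1*1 + 0 = 1.
  i=2: a_2=13, p_2 = 13*45 + 44 = 629, q_2 = 13*1 + 1 = 14.
  i=3: a_3=1, p_3 = 1*629 + 45 = 674, q_3 = 1*14 + 1 = 15.
Check: 674^2 - 2019*15^2 = 454276 - 454275 = 1, so (x, y) = (674, 15) solves the equation, and by the theorem it is the least positive solution.

(x, y) = (674, 15)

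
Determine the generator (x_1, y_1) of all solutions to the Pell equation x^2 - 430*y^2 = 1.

(x, y) = (2862251, 138030)

First expand sqrt(430) as a continued fraction. With x_i = (sqrt(430) + m_i)/d_i and (m_0, d_0) = (0, 1): a_0 = floor(sqrt(430)) = 20, since 20^2 = 400 <= 430 < 441 = 21^2.
Iterate m_{i+1} = d_i*a_i - m_i, d_{i+1} = (430 - m_{i+1}^2)/d_i, a_{i+1} = floor((a_0 + m_{i+1})/d_{i+1}):
  m_1 = 1*20 - 0 = 20, d_1 = (430 - 20^2)/1 = 30/1 = 30, a_1 = floor((20 + 20)/30) = 1.
  m_2 = 30*1 - 20 = 10, d_2 = (430 - 10^2)/30 = 330/30 = 11, a_2 = floor((20 + 10)/11) = 2.
  m_3 = 11*2 - 10 = 12, d_3 = (430 - 12^2)/11 = 286/11 = 26, a_3 = floor((20 + 12)/26) = 1.
  m_4 = 26*1 - 12 = 14, d_4 = (430 - 14^2)/26 = 234/26 = 9, a_4 = floor((20 + 14)/9) = 3.
  m_5 = 9*3 - 14 = 13, d_5 = (430 - 13^2)/9 = 261/9 = 29, a_5 = floor((20 + 13)/29) = 1.
  m_6 = 29*1 - 13 = 16, d_6 = (430 - 16^2)/29 = 174/29 = 6, a_6 = floor((20 + 16)/6) = 6.
  m_7 = 6*6 - 16 = 20, d_7 = (430 - 20^2)/6 = 30/6 = 5, a_7 = floor((20 + 20)/5) = 8.
  m_8 = 5*8 - 20 = 20, d_8 = (430 - 20^2)/5 = 30/5 = 6, a_8 = floor((20 + 20)/6) = 6.
  m_9 = 6*6 - 20 = 16, d_9 = (430 - 16^2)/6 = 174/6 = 29, a_9 = floor((20 + 16)/29) = 1.
  m_10 = 29*1 - 16 = 13, d_10 = (430 - 13^2)/29 = 261/29 = 9, a_10 = floor((20 + 13)/9) = 3.
  m_11 = 9*3 - 13 = 14, d_11 = (430 - 14^2)/9 = 234/9 = 26, a_11 = floor((20 + 14)/26) = 1.
  m_12 = 26*1 - 14 = 12, d_12 = (430 - 12^2)/26 = 286/26 = 11, a_12 = floor((20 + 12)/11) = 2.
  m_13 = 11*2 - 12 = 10, d_13 = (430 - 10^2)/11 = 330/11 = 30, a_13 = floor((20 + 10)/30) = 1.
  m_14 = 30*1 - 10 = 20, d_14 = (430 - 20^2)/30 = 30/30 = 1, a_14 = floor((20 + 20)/1) = 40.
  m_15 = 1*40 - 20 = 20, d_15 = (430 - 20^2)/1 = 30/1 = 30: (m_15, d_15) = (m_1, d_1) = (20, 30), so from here the quotients repeat a_1, ..., a_14; the period length is 14.
So sqrt(430) = [20; (1, 2, 1, 3, 1, 6, 8, 6, 1, 3, 1, 2, 1, 40)] with period length k = 14.
k is even, so the fundamental solution of x^2 - 430y^2 = 1 is (p_{k-1}, q_{k-1}) = (p_13, q_13); compute convergents through index 13.
Convergents (p_i = a_i*p_{i-1} + p_{i-2}, q_i = a_i*q_{i-1} + q_{i-2} with p_{-2}=0, p_{-1}=1, q_{-2}=1, q_{-1}=0):
  i=0: a_0=20, p_0 = 20*1 + 0 = 20, q_0 = 20*0 + 1 = 1.
  i=1: a_1=1, p_1 = 1*20 + 1 = 21, q_1 = 1*1 + 0 = 1.
  i=2: a_2=2, p_2 = 2*21 + 20 = 62, q_2 = 2*1 + 1 = 3.
  i=3: a_3=1, p_3 = 1*62 + 21 = 83, q_3 = 1*3 + 1 = 4.
  i=4: a_4=3, p_4 = 3*83 + 62 = 311, q_4 = 3*4 + 3 = 15.
  i=5: a_5=1, p_5 = 1*311 + 83 = 394, q_5 = 1*15 + 4 = 19.
  i=6: a_6=6, p_6 = 6*394 + 311 = 2675, q_6 = 6*19 + 15 = 129.
  i=7: a_7=8, p_7 = 8*2675 + 394 = 21794, q_7 = 8*129 + 19 = 1051.
  i=8: a_8=6, p_8 = 6*21794 + 2675 = 133439, q_8 = 6*1051 + 129 = 6435.
  i=9: a_9=1, p_9 = 1*133439 + 21794 = 155233, q_9 = 1*6435 + 1051 = 7486.
  i=10: a_10=3, p_10 = 3*155233 + 133439 = 599138, q_10 = 3*7486 + 6435 = 28893.
  i=11: a_11=1, p_11 = 1*599138 + 155233 = 754371, q_11 = 1*28893 + 7486 = 36379.
  i=12: a_12=2, p_12 = 2*754371 + 599138 = 2107880, q_12 = 2*36379 + 28893 = 101651.
  i=13: a_13=1, p_13 = 1*2107880 + 754371 = 2862251, q_13 = 1*101651 + 36379 = 138030.
Check: 2862251^2 - 430*138030^2 = 8192480787001 - 8192480787000 = 1, so (x, y) = (2862251, 138030) solves the equation, and by the theorem it is the least positive solution.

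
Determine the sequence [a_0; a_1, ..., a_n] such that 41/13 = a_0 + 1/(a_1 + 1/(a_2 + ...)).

[3; 6, 2]

Run the Euclidean algorithm on 41 and 13; the successive quotients are the partial quotients a_0, a_1, ... (each step inverts the fractional part left over by the previous one):
  41 = 3*13 + 2, so a_0 = 3.
  13 = 6*2 + 1, so a_1 = 6.
  2 = 2*1 + 0, so a_2 = 2.
The remainder reaches 0 after 3 divisions, so the expansion has 3 partial quotients, read off in order.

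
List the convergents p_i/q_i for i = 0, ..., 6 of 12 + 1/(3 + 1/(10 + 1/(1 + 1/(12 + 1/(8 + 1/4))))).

Using the convergent recurrence p_i = a_i*p_{i-1} + p_{i-2}, q_i = a_i*q_{i-1} + q_{i-2} with p_{-2}=0, p_{-1}=1, q_{-2}=1, q_{-1}=0:
  i=0: a_0=12, p_0 = 12*1 + 0 = 12, q_0 = 12*0 + 1 = 1.
  i=1: a_1=3, p_1 = 3*12 + 1 = 37, q_1 = 3*1 + 0 = 3.
  i=2: a_2=10, p_2 = 10*37 + 12 = 382, q_2 = 10*3 + 1 = 31.
  i=3: a_3=1, p_3 = 1*382 + 37 = 419, q_3 = 1*31 + 3 = 34.
  i=4: a_4=12, p_4 = 12*419 + 382 = 5410, q_4 = 12*34 + 31 = 439.
  i=5: a_5=8, p_5 = 8*5410 + 419 = 43699, q_5 = 8*439 + 34 = 3546.
  i=6: a_6=4, p_6 = 4*43699 + 5410 = 180206, q_6 = 4*3546 + 439 = 14623.

12/1, 37/3, 382/31, 419/34, 5410/439, 43699/3546, 180206/14623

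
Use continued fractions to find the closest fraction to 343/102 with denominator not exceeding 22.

Expand x = 343/102 as a continued fraction with the Euclidean algorithm:
  343 = 3*102 + 37, so a_0 = 3.
  102 = 2*37 + 28, so a_1 = 2.
  37 = 1*28 + 9, so a_2 = 1.
  28 = 3*9 + 1, so a_3 = 3.
  9 = 9*1 + 0, so a_4 = 9.
so x = [3; 2, 1, 3, 9].
Convergents (p_i = a_i*p_{i-1} + p_{i-2}, q_i = a_i*q_{i-1} + q_{i-2} with p_{-2}=0, p_{-1}=1, q_{-2}=1, q_{-1}=0), until the denominator exceeds 22:
  i=0: a_0=3, p_0 = 3*1 + 0 = 3, q_0 = 3*0 + 1 = 1.
  i=1: a_1=2, p_1 = 2*3 + 1 = 7, q_1 = 2*1 + 0 = 2.
  i=2: a_2=1, p_2 = 1*7 + 3 = 10, q_2 = 1*2 + 1 = 3.
  i=3: a_3=3, p_3 = 3*10 + 7 = 37, q_3 = 3*3 + 2 = 11.
  i=4: a_4=9, p_4 = 9*37 + 10 = 343, q_4 = 9*11 + 3 = 102.
q_4 = 102 > 22, so the last convergent with denominator <= 22 is p_3/q_3 = 37/11.
The closest fraction with denominator <= 22 is either p_3/q_3 or the intermediate fraction (k*p_3 + p_2)/(k*q_3 + q_2) with the largest k >= 1 whose denominator stays <= 22; these approach x as k grows, and every other convergent or intermediate fraction in range is farther away.
Largest k: floor((22 - q_2)/q_3) = floor((22 - 3)/11) = 1.
That gives (1*37 + 10)/(1*11 + 3) = 47/14.
Compare the errors: |x - 37/11| = |343*11 - 37*102|/(102*11) = 1/1122, and |x - 47/14| = |343*14 - 47*102|/(102*14) = 8/1428.
Cross-multiplying, 1*1428 = 1428 < 8976 = 8*1122, so 1/1122 is smaller: the convergent 37/11 is closer to x than 47/14.

37/11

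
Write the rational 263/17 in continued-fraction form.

Run the Euclidean algorithm on 263 and 17; the successive quotients are the partial quotients a_0, a_1, ... (each step inverts the fractional part left over by the previous one):
  263 = 15*17 + 8, so a_0 = 15.
  17 = 2*8 + 1, so a_1 = 2.
  8 = 8*1 + 0, so a_2 = 8.
The remainder reaches 0 after 3 divisions, so the expansion has 3 partial quotients, read off in order.

[15; 2, 8]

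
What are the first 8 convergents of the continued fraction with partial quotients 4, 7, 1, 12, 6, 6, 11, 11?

4/1, 29/7, 33/8, 425/103, 2583/626, 15923/3859, 177736/43075, 1971019/477684

Using the convergent recurrence p_i = a_i*p_{i-1} + p_{i-2}, q_i = a_i*q_{i-1} + q_{i-2} with p_{-2}=0, p_{-1}=1, q_{-2}=1, q_{-1}=0:
  i=0: a_0=4, p_0 = 4*1 + 0 = 4, q_0 = 4*0 + 1 = 1.
  i=1: a_1=7, p_1 = 7*4 + 1 = 29, q_1 = 7*1 + 0 = 7.
  i=2: a_2=1, p_2 = 1*29 + 4 = 33, q_2 = 1*7 + 1 = 8.
  i=3: a_3=12, p_3 = 12*33 + 29 = 425, q_3 = 12*8 + 7 = 103.
  i=4: a_4=6, p_4 = 6*425 + 33 = 2583, q_4 = 6*103 + 8 = 626.
  i=5: a_5=6, p_5 = 6*2583 + 425 = 15923, q_5 = 6*626 + 103 = 3859.
  i=6: a_6=11, p_6 = 11*15923 + 2583 = 177736, q_6 = 11*3859 + 626 = 43075.
  i=7: a_7=11, p_7 = 11*177736 + 15923 = 1971019, q_7 = 11*43075 + 3859 = 477684.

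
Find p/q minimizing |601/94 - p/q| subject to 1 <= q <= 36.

Expand x = 601/94 as a continued fraction with the Euclidean algorithm:
  601 = 6*94 + 37, so a_0 = 6.
  94 = 2*37 + 20, so a_1 = 2.
  37 = 1*20 + 17, so a_2 = 1.
  20 = 1*17 + 3, so a_3 = 1.
  17 = 5*3 + 2, so a_4 = 5.
  3 = 1*2 + 1, so a_5 = 1.
  2 = 2*1 + 0, so a_6 = 2.
so x = [6; 2, 1, 1, 5, 1, 2].
Convergents (p_i = a_i*p_{i-1} + p_{i-2}, q_i = a_i*q_{i-1} + q_{i-2} with p_{-2}=0, p_{-1}=1, q_{-2}=1, q_{-1}=0), until the denominator exceeds 36:
  i=0: a_0=6, p_0 = 6*1 + 0 = 6, q_0 = 6*0 + 1 = 1.
  i=1: a_1=2, p_1 = 2*6 + 1 = 13, q_1 = 2*1 + 0 = 2.
  i=2: a_2=1, p_2 = 1*13 + 6 = 19, q_2 = 1*2 + 1 = 3.
  i=3: a_3=1, p_3 = 1*19 + 13 = 32, q_3 = 1*3 + 2 = 5.
  i=4: a_4=5, p_4 = 5*32 + 19 = 179, q_4 = 5*5 + 3 = 28.
  i=5: a_5=1, p_5 = 1*179 + 32 = 211, q_5 = 1*28 + 5 = 33.
  i=6: a_6=2, p_6 = 2*211 + 179 = 601, q_6 = 2*33 + 28 = 94.
q_6 = 94 > 36, so the last convergent with denominator <= 36 is p_5/q_5 = 211/33.
The closest fraction with denominator <= 36 is either p_5/q_5 or the intermediate fraction (k*p_5 + p_4)/(k*q_5 + q_4) with the largest k >= 1 whose denominator stays <= 36; these approach x as k grows, and every other convergent or intermediate fraction in range is farther away.
Largest k: floor((36 - q_4)/q_5) = floor((36 - 28)/33) = 0.
Since k = 0, no intermediate fraction beyond p_5/q_5 has denominator <= 36, so the convergent 211/33 is the closest (its error is |601*33 - 211*94|/(94*33) = 1/3102).

211/33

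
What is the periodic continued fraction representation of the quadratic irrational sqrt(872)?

[29; (1, 1, 7, 1, 13, 1, 7, 1, 1, 58)]

Write x_i = (sqrt(872) + m_i)/d_i with (m_0, d_0) = (0, 1). a_0 = floor(sqrt(872)) = 29, since 29^2 = 841 <= 872 < 900 = 30^2.
Iterate m_{i+1} = d_i*a_i - m_i, d_{i+1} = (872 - m_{i+1}^2)/d_i, a_{i+1} = floor((a_0 + m_{i+1})/d_{i+1}):
  m_1 = 1*29 - 0 = 29, d_1 = (872 - 29^2)/1 = 31/1 = 31, a_1 = floor((29 + 29)/31) = 1.
  m_2 = 31*1 - 29 = 2, d_2 = (872 - 2^2)/31 = 868/31 = 28, a_2 = floor((29 + 2)/28) = 1.
  m_3 = 28*1 - 2 = 26, d_3 = (872 - 26^2)/28 = 196/28 = 7, a_3 = floor((29 + 26)/7) = 7.
  m_4 = 7*7 - 26 = 23, d_4 = (872 - 23^2)/7 = 343/7 = 49, a_4 = floor((29 + 23)/49) = 1.
  m_5 = 49*1 - 23 = 26, d_5 = (872 - 26^2)/49 = 196/49 = 4, a_5 = floor((29 + 26)/4) = 13.
  m_6 = 4*13 - 26 = 26, d_6 = (872 - 26^2)/4 = 196/4 = 49, a_6 = floor((29 + 26)/49) = 1.
  m_7 = 49*1 - 26 = 23, d_7 = (872 - 23^2)/49 = 343/49 = 7, a_7 = floor((29 + 23)/7) = 7.
  m_8 = 7*7 - 23 = 26, d_8 = (872 - 26^2)/7 = 196/7 = 28, a_8 = floor((29 + 26)/28) = 1.
  m_9 = 28*1 - 26 = 2, d_9 = (872 - 2^2)/28 = 868/28 = 31, a_9 = floor((29 + 2)/31) = 1.
  m_10 = 31*1 - 2 = 29, d_10 = (872 - 29^2)/31 = 31/31 = 1, a_10 = floor((29 + 29)/1) = 58.
  m_11 = 1*58 - 29 = 29, d_11 = (872 - 29^2)/1 = 31/1 = 31: (m_11, d_11) = (m_1, d_1) = (29, 31), so from here the quotients repeat a_1, ..., a_10; the period length is 10.
Hence the expansion of sqrt(872) is a_0 = 29 followed by the repeating block 1, 1, 7, 1, 13, 1, 7, 1, 1, 58 (period 10).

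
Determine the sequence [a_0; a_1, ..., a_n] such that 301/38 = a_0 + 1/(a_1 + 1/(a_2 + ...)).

Run the Euclidean algorithm on 301 and 38; the successive quotients are the partial quotients a_0, a_1, ... (each step inverts the fractional part left over by the previous one):
  301 = 7*38 + 35, so a_0 = 7.
  38 = 1*35 + 3, so a_1 = 1.
  35 = 11*3 + 2, so a_2 = 11.
  3 = 1*2 + 1, so a_3 = 1.
  2 = 2*1 + 0, so a_4 = 2.
The remainder reaches 0 after 5 divisions, so the expansion has 5 partial quotients, read off in order.

[7; 1, 11, 1, 2]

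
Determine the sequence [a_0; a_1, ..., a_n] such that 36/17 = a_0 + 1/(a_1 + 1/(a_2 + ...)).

[2; 8, 2]

Run the Euclidean algorithm on 36 and 17; the successive quotients are the partial quotients a_0, a_1, ... (each step inverts the fractional part left over by the previous one):
  36 = 2*17 + 2, so a_0 = 2.
  17 = 8*2 + 1, so a_1 = 8.
  2 = 2*1 + 0, so a_2 = 2.
The remainder reaches 0 after 3 divisions, so the expansion has 3 partial quotients, read off in order.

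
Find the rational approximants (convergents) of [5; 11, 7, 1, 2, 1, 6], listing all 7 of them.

5/1, 56/11, 397/78, 453/89, 1303/256, 1756/345, 11839/2326

Using the convergent recurrence p_i = a_i*p_{i-1} + p_{i-2}, q_i = a_i*q_{i-1} + q_{i-2} with p_{-2}=0, p_{-1}=1, q_{-2}=1, q_{-1}=0:
  i=0: a_0=5, p_0 = 5*1 + 0 = 5, q_0 = 5*0 + 1 = 1.
  i=1: a_1=11, p_1 = 11*5 + 1 = 56, q_1 = 11*1 + 0 = 11.
  i=2: a_2=7, p_2 = 7*56 + 5 = 397, q_2 = 7*11 + 1 = 78.
  i=3: a_3=1, p_3 = 1*397 + 56 = 453, q_3 = 1*78 + 11 = 89.
  i=4: a_4=2, p_4 = 2*453 + 397 = 1303, q_4 = 2*89 + 78 = 256.
  i=5: a_5=1, p_5 = 1*1303 + 453 = 1756, q_5 = 1*256 + 89 = 345.
  i=6: a_6=6, p_6 = 6*1756 + 1303 = 11839, q_6 = 6*345 + 256 = 2326.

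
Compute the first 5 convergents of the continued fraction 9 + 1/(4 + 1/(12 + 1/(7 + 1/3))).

Using the convergent recurrence p_i = a_i*p_{i-1} + p_{i-2}, q_i = a_i*q_{i-1} + q_{i-2} with p_{-2}=0, p_{-1}=1, q_{-2}=1, q_{-1}=0:
  i=0: a_0=9, p_0 = 9*1 + 0 = 9, q_0 = 9*0 + 1 = 1.
  i=1: a_1=4, p_1 = 4*9 + 1 = 37, q_1 = 4*1 + 0 = 4.
  i=2: a_2=12, p_2 = 12*37 + 9 = 453, q_2 = 12*4 + 1 = 49.
  i=3: a_3=7, p_3 = 7*453 + 37 = 3208, q_3 = 7*49 + 4 = 347.
  i=4: a_4=3, p_4 = 3*3208 + 453 = 10077, q_4 = 3*347 + 49 = 1090.

9/1, 37/4, 453/49, 3208/347, 10077/1090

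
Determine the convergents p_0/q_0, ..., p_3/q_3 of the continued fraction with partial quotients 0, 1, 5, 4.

0/1, 1/1, 5/6, 21/25

Using the convergent recurrence p_i = a_i*p_{i-1} + p_{i-2}, q_i = a_i*q_{i-1} + q_{i-2} with p_{-2}=0, p_{-1}=1, q_{-2}=1, q_{-1}=0:
  i=0: a_0=0, p_0 = 0*1 + 0 = 0, q_0 = 0*0 + 1 = 1.
  i=1: a_1=1, p_1 = 1*0 + 1 = 1, q_1 = 1*1 + 0 = 1.
  i=2: a_2=5, p_2 = 5*1 + 0 = 5, q_2 = 5*1 + 1 = 6.
  i=3: a_3=4, p_3 = 4*5 + 1 = 21, q_3 = 4*6 + 1 = 25.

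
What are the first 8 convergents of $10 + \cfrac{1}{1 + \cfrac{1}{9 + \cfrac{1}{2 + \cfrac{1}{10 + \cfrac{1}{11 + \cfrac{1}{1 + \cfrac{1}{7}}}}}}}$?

10/1, 11/1, 109/10, 229/21, 2399/220, 26618/2441, 29017/2661, 229737/21068

Using the convergent recurrence p_i = a_i*p_{i-1} + p_{i-2}, q_i = a_i*q_{i-1} + q_{i-2} with p_{-2}=0, p_{-1}=1, q_{-2}=1, q_{-1}=0:
  i=0: a_0=10, p_0 = 10*1 + 0 = 10, q_0 = 10*0 + 1 = 1.
  i=1: a_1=1, p_1 = 1*10 + 1 = 11, q_1 = 1*1 + 0 = 1.
  i=2: a_2=9, p_2 = 9*11 + 10 = 109, q_2 = 9*1 + 1 = 10.
  i=3: a_3=2, p_3 = 2*109 + 11 = 229, q_3 = 2*10 + 1 = 21.
  i=4: a_4=10, p_4 = 10*229 + 109 = 2399, q_4 = 10*21 + 10 = 220.
  i=5: a_5=11, p_5 = 11*2399 + 229 = 26618, q_5 = 11*220 + 21 = 2441.
  i=6: a_6=1, p_6 = 1*26618 + 2399 = 29017, q_6 = 1*2441 + 220 = 2661.
  i=7: a_7=7, p_7 = 7*29017 + 26618 = 229737, q_7 = 7*2661 + 2441 = 21068.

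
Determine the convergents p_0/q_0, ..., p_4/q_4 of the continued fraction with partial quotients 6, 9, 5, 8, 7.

6/1, 55/9, 281/46, 2303/377, 16402/2685

Using the convergent recurrence p_i = a_i*p_{i-1} + p_{i-2}, q_i = a_i*q_{i-1} + q_{i-2} with p_{-2}=0, p_{-1}=1, q_{-2}=1, q_{-1}=0:
  i=0: a_0=6, p_0 = 6*1 + 0 = 6, q_0 = 6*0 + 1 = 1.
  i=1: a_1=9, p_1 = 9*6 + 1 = 55, q_1 = 9*1 + 0 = 9.
  i=2: a_2=5, p_2 = 5*55 + 6 = 281, q_2 = 5*9 + 1 = 46.
  i=3: a_3=8, p_3 = 8*281 + 55 = 2303, q_3 = 8*46 + 9 = 377.
  i=4: a_4=7, p_4 = 7*2303 + 281 = 16402, q_4 = 7*377 + 46 = 2685.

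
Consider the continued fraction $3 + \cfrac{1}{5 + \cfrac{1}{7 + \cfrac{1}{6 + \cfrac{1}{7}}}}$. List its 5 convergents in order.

3/1, 16/5, 115/36, 706/221, 5057/1583

Using the convergent recurrence p_i = a_i*p_{i-1} + p_{i-2}, q_i = a_i*q_{i-1} + q_{i-2} with p_{-2}=0, p_{-1}=1, q_{-2}=1, q_{-1}=0:
  i=0: a_0=3, p_0 = 3*1 + 0 = 3, q_0 = 3*0 + 1 = 1.
  i=1: a_1=5, p_1 = 5*3 + 1 = 16, q_1 = 5*1 + 0 = 5.
  i=2: a_2=7, p_2 = 7*16 + 3 = 115, q_2 = 7*5 + 1 = 36.
  i=3: a_3=6, p_3 = 6*115 + 16 = 706, q_3 = 6*36 + 5 = 221.
  i=4: a_4=7, p_4 = 7*706 + 115 = 5057, q_4 = 7*221 + 36 = 1583.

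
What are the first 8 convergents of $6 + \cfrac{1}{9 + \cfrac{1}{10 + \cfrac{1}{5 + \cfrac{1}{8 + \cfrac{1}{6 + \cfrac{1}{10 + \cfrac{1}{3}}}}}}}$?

Using the convergent recurrence p_i = a_i*p_{i-1} + p_{i-2}, q_i = a_i*q_{i-1} + q_{i-2} with p_{-2}=0, p_{-1}=1, q_{-2}=1, q_{-1}=0:
  i=0: a_0=6, p_0 = 6*1 + 0 = 6, q_0 = 6*0 + 1 = 1.
  i=1: a_1=9, p_1 = 9*6 + 1 = 55, q_1 = 9*1 + 0 = 9.
  i=2: a_2=10, p_2 = 10*55 + 6 = 556, q_2 = 10*9 + 1 = 91.
  i=3: a_3=5, p_3 = 5*556 + 55 = 2835, q_3 = 5*91 + 9 = 464.
  i=4: a_4=8, p_4 = 8*2835 + 556 = 23236, q_4 = 8*464 + 91 = 3803.
  i=5: a_5=6, p_5 = 6*23236 + 2835 = 142251, q_5 = 6*3803 + 464 = 23282.
  i=6: a_6=10, p_6 = 10*142251 + 23236 = 1445746, q_6 = 10*23282 + 3803 = 236623.
  i=7: a_7=3, p_7 = 3*1445746 + 142251 = 4479489, q_7 = 3*236623 + 23282 = 733151.

6/1, 55/9, 556/91, 2835/464, 23236/3803, 142251/23282, 1445746/236623, 4479489/733151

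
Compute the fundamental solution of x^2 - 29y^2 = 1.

(x, y) = (9801, 1820)

First expand sqrt(29) as a continued fraction. With x_i = (sqrt(29) + m_i)/d_i and (m_0, d_0) = (0, 1): a_0 = floor(sqrt(29)) = 5, since 5^2 = 25 <= 29 < 36 = 6^2.
Iterate m_{i+1} = d_i*a_i - m_i, d_{i+1} = (29 - m_{i+1}^2)/d_i, a_{i+1} = floor((a_0 + m_{i+1})/d_{i+1}):
  m_1 = 1*5 - 0 = 5, d_1 = (29 - 5^2)/1 = 4/1 = 4, a_1 = floor((5 + 5)/4) = 2.
  m_2 = 4*2 - 5 = 3, d_2 = (29 - 3^2)/4 = 20/4 = 5, a_2 = floor((5 + 3)/5) = 1.
  m_3 = 5*1 - 3 = 2, d_3 = (29 - 2^2)/5 = 25/5 = 5, a_3 = floor((5 + 2)/5) = 1.
  m_4 = 5*1 - 2 = 3, d_4 = (29 - 3^2)/5 = 20/5 = 4, a_4 = floor((5 + 3)/4) = 2.
  m_5 = 4*2 - 3 = 5, d_5 = (29 - 5^2)/4 = 4/4 = 1, a_5 = floor((5 + 5)/1) = 10.
  m_6 = 1*10 - 5 = 5, d_6 = (29 - 5^2)/1 = 4/1 = 4: (m_6, d_6) = (m_1, d_1) = (5, 4), so from here the quotients repeat a_1, ..., a_5; the period length is 5.
So sqrt(29) = [5; (2, 1, 1, 2, 10)] with period length k = 5.
k is odd, so (p_{k-1}, q_{k-1}) only solves x^2 - 29y^2 = -1 and the fundamental solution of x^2 - 29y^2 = 1 is (p_{2k-1}, q_{2k-1}) = (p_9, q_9); compute convergents through index 9, running through the period twice.
Convergents (p_i = a_i*p_{i-1} + p_{i-2}, q_i = a_i*q_{i-1} + q_{i-2} with p_{-2}=0, p_{-1}=1, q_{-2}=1, q_{-1}=0):
  i=0: a_0=5, p_0 = 5*1 + 0 = 5, q_0 = 5*0 + 1 = 1.
  i=1: a_1=2, p_1 = 2*5 + 1 = 11, q_1 = 2*1 + 0 = 2.
  i=2: a_2=1, p_2 = 1*11 + 5 = 16, q_2 = 1*2 + 1 = 3.
  i=3: a_3=1, p_3 = 1*16 + 11 = 27, q_3 = 1*3 + 2 = 5.
  i=4: a_4=2, p_4 = 2*27 + 16 = 70, q_4 = 2*5 + 3 = 13.
  i=5: a_5=10, p_5 = 10*70 + 27 = 727, q_5 = 10*13 + 5 = 135.
  i=6: a_6=2, p_6 = 2*727 + 70 = 1524, q_6 = 2*135 + 13 = 283.
  i=7: a_7=1, p_7 = 1*1524 + 727 = 2251, q_7 = 1*283 + 135 = 418.
  i=8: a_8=1, p_8 = 1*2251 + 1524 = 3775, q_8 = 1*418 + 283 = 701.
  i=9: a_9=2, p_9 = 2*3775 + 2251 = 9801, q_9 = 2*701 + 418 = 1820.
Indeed p_4^2 - 29*q_4^2 = 4900 - 4901 = -1, not +1.
Check: 9801^2 - 29*1820^2 = 96059601 - 96059600 = 1, so (x, y) = (9801, 1820) solves the equation, and by the theorem it is the least positive solution.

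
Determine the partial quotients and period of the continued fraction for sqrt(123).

Write x_i = (sqrt(123) + m_i)/d_i with (m_0, d_0) = (0, 1). a_0 = floor(sqrt(123)) = 11, since 11^2 = 121 <= 123 < 144 = 12^2.
Iterate m_{i+1} = d_i*a_i - m_i, d_{i+1} = (123 - m_{i+1}^2)/d_i, a_{i+1} = floor((a_0 + m_{i+1})/d_{i+1}):
  m_1 = 1*11 - 0 = 11, d_1 = (123 - 11^2)/1 = 2/1 = 2, a_1 = floor((11 + 11)/2) = 11.
  m_2 = 2*11 - 11 = 11, d_2 = (123 - 11^2)/2 = 2/2 = 1, a_2 = floor((11 + 11)/1) = 22.
  m_3 = 1*22 - 11 = 11, d_3 = (123 - 11^2)/1 = 2/1 = 2: (m_3, d_3) = (m_1, d_1) = (11, 2), so from here the quotients repeat a_1, a_2; the period length is 2.
Hence the expansion of sqrt(123) is a_0 = 11 followed by the repeating block 11, 22 (period 2).

[11; (11, 22)]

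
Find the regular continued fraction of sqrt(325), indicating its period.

[18; (36)]

Write x_i = (sqrt(325) + m_i)/d_i with (m_0, d_0) = (0, 1). a_0 = floor(sqrt(325)) = 18, since 18^2 = 324 <= 325 < 361 = 19^2.
Iterate m_{i+1} = d_i*a_i - m_i, d_{i+1} = (325 - m_{i+1}^2)/d_i, a_{i+1} = floor((a_0 + m_{i+1})/d_{i+1}):
  m_1 = 1*18 - 0 = 18, d_1 = (325 - 18^2)/1 = 1/1 = 1, a_1 = floor((18 + 18)/1) = 36.
  m_2 = 1*36 - 18 = 18, d_2 = (325 - 18^2)/1 = 1/1 = 1: (m_2, d_2) = (m_1, d_1) = (18, 1), so from here the quotient a_1 repeats; the period length is 1.
Hence the expansion of sqrt(325) is a_0 = 18 followed by the repeating block 36 (period 1).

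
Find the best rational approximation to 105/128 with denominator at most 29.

23/28

Expand x = 105/128 as a continued fraction with the Euclidean algorithm:
  105 = 0*128 + 105, so a_0 = 0.
  128 = 1*105 + 23, so a_1 = 1.
  105 = 4*23 + 13, so a_2 = 4.
  23 = 1*13 + 10, so a_3 = 1.
  13 = 1*10 + 3, so a_4 = 1.
  10 = 3*3 + 1, so a_5 = 3.
  3 = 3*1 + 0, so a_6 = 3.
so x = [0; 1, 4, 1, 1, 3, 3].
Convergents (p_i = a_i*p_{i-1} + p_{i-2}, q_i = a_i*q_{i-1} + q_{i-2} with p_{-2}=0, p_{-1}=1, q_{-2}=1, q_{-1}=0), until the denominator exceeds 29:
  i=0: a_0=0, p_0 = 0*1 + 0 = 0, q_0 = 0*0 + 1 = 1.
  i=1: a_1=1, p_1 = 1*0 + 1 = 1, q_1 = 1*1 + 0 = 1.
  i=2: a_2=4, p_2 = 4*1 + 0 = 4, q_2 = 4*1 + 1 = 5.
  i=3: a_3=1, p_3 = 1*4 + 1 = 5, q_3 = 1*5 + 1 = 6.
  i=4: a_4=1, p_4 = 1*5 + 4 = 9, q_4 = 1*6 + 5 = 11.
  i=5: a_5=3, p_5 = 3*9 + 5 = 32, q_5 = 3*11 + 6 = 39.
q_5 = 39 > 29, so the last convergent with denominator <= 29 is p_4/q_4 = 9/11.
The closest fraction with denominator <= 29 is either p_4/q_4 or the intermediate fraction (k*p_4 + p_3)/(k*q_4 + q_3) with the largest k >= 1 whose denominator stays <= 29; these approach x as k grows, and every other convergent or intermediate fraction in range is farther away.
Largest k: floor((29 - q_3)/q_4) = floor((29 - 6)/11) = 2.
That gives (2*9 + 5)/(2*11 + 6) = 23/28.
Compare the errors: |x - 9/11| = |105*11 - 9*128|/(128*11) = 3/1408, and |x - 23/28| = |105*28 - 23*128|/(128*28) = 4/3584.
Cross-multiplying, 4*1408 = 5632 < 10752 = 3*3584, so 4/3584 is smaller: the intermediate fraction 23/28 is closer to x than 9/11.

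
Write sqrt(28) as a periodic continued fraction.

Write x_i = (sqrt(28) + m_i)/d_i with (m_0, d_0) = (0, 1). a_0 = floor(sqrt(28)) = 5, since 5^2 = 25 <= 28 < 36 = 6^2.
Iterate m_{i+1} = d_i*a_i - m_i, d_{i+1} = (28 - m_{i+1}^2)/d_i, a_{i+1} = floor((a_0 + m_{i+1})/d_{i+1}):
  m_1 = 1*5 - 0 = 5, d_1 = (28 - 5^2)/1 = 3/1 = 3, a_1 = floor((5 + 5)/3) = 3.
  m_2 = 3*3 - 5 = 4, d_2 = (28 - 4^2)/3 = 12/3 = 4, a_2 = floor((5 + 4)/4) = 2.
  m_3 = 4*2 - 4 = 4, d_3 = (28 - 4^2)/4 = 12/4 = 3, a_3 = floor((5 + 4)/3) = 3.
  m_4 = 3*3 - 4 = 5, d_4 = (28 - 5^2)/3 = 3/3 = 1, a_4 = floor((5 + 5)/1) = 10.
  m_5 = 1*10 - 5 = 5, d_5 = (28 - 5^2)/1 = 3/1 = 3: (m_5, d_5) = (m_1, d_1) = (5, 3), so from here the quotients repeat a_1, ..., a_4; the period length is 4.
Hence the expansion of sqrt(28) is a_0 = 5 followed by the repeating block 3, 2, 3, 10 (period 4).

[5; (3, 2, 3, 10)]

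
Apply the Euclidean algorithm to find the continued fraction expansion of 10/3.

Run the Euclidean algorithm on 10 and 3; the successive quotients are the partial quotients a_0, a_1, ... (each step inverts the fractional part left over by the previous one):
  10 = 3*3 + 1, so a_0 = 3.
  3 = 3*1 + 0, so a_1 = 3.
The remainder reaches 0 after 2 divisions, so the expansion has 2 partial quotients, read off in order.

[3; 3]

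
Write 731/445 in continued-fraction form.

[1; 1, 1, 1, 3, 1, 31]

Run the Euclidean algorithm on 731 and 445; the successive quotients are the partial quotients a_0, a_1, ... (each step inverts the fractional part left over by the previous one):
  731 = 1*445 + 286, so a_0 = 1.
  445 = 1*286 + 159, so a_1 = 1.
  286 = 1*159 + 127, so a_2 = 1.
  159 = 1*127 + 32, so a_3 = 1.
  127 = 3*32 + 31, so a_4 = 3.
  32 = 1*31 + 1, so a_5 = 1.
  31 = 31*1 + 0, so a_6 = 31.
The remainder reaches 0 after 7 divisions, so the expansion has 7 partial quotients, read off in order.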